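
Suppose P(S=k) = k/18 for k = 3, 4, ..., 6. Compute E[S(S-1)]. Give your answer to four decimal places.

E[S(S-1)] = Σ s(s-1)·P(S=s)
 = 6·1/6 + 12·2/9 + 20·5/18 + 30·1/3
 = 1 + 8/3 + 50/9 + 10
 = 173/9

19.2222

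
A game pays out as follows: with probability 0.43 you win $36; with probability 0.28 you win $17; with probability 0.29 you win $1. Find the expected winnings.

E[payout] = 36·0.43 + 17·0.28 + 1·0.29
 = 15.48 + 4.76 + 0.29
 = 20.53

20.53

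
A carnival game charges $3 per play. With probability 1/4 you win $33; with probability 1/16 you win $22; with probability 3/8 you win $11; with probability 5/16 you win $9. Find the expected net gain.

13.5625

E[payout] = 33·1/4 + 22·1/16 + 11·3/8 + 9·5/16
 = 33/4 + 11/8 + 33/8 + 45/16
 = 265/16
Net = 265/16 - 3 = 217/16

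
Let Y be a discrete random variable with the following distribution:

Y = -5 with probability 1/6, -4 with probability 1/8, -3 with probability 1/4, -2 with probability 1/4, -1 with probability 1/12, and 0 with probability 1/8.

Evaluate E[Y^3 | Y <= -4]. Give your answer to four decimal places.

P(Y <= -4) = 1/6 + 1/8 = 7/24.
E[Y^3 | Y <= -4] = [(-125)·1/6 + (-64)·1/8] / (7/24)
 = -173/6 / (7/24)
 = -692/7

-98.8571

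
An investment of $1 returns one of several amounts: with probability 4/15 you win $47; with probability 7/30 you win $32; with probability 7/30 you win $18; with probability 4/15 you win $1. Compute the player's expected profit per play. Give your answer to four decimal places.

E[payout] = 47·4/15 + 32·7/30 + 18·7/30 + 1·4/15
 = 188/15 + 112/15 + 21/5 + 4/15
 = 367/15
Net = 367/15 - 1 = 352/15

23.4667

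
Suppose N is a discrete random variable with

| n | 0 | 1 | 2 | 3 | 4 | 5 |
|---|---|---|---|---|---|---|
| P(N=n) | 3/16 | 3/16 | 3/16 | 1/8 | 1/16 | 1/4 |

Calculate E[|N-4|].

E[|N-4|] = Σ |n-4|·P(N=n)
 = 4·3/16 + 3·3/16 + 2·3/16 + 1·1/8 + 0·1/16 + 1·1/4
 = 3/4 + 9/16 + 3/8 + 1/8 + 0 + 1/4
 = 33/16

2.0625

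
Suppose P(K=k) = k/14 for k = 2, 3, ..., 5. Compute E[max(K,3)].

E[max(K,3)] = Σ max(k,3)·P(K=k)
 = 3·1/7 + 3·3/14 + 4·2/7 + 5·5/14
 = 3/7 + 9/14 + 8/7 + 25/14
 = 4

4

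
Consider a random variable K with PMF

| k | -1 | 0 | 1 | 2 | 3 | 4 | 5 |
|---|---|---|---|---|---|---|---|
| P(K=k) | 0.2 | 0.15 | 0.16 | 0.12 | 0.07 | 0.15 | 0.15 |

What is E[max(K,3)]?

E[max(K,3)] = Σ max(k,3)·P(K=k)
 = 3·0.2 + 3·0.15 + 3·0.16 + 3·0.12 + 3·0.07 + 4·0.15 + 5·0.15
 = 0.6 + 0.45 + 0.48 + 0.36 + 0.21 + 0.6 + 0.75
 = 3.45

3.45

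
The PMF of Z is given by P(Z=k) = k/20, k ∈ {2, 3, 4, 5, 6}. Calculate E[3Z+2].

15.5

E[3Z+2] = Σ (3z+2)·P(Z=z)
 = 8·1/10 + 11·3/20 + 14·1/5 + 17·1/4 + 20·3/10
 = 4/5 + 33/20 + 14/5 + 17/4 + 6
 = 31/2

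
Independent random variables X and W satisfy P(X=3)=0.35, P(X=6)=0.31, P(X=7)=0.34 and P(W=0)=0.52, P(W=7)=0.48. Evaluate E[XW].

E[XW] = Σ_x Σ_w xw · P(X=x)P(W=w)
 = 0·0.182 + 21·0.168 + 0·0.1612 + 42·0.1488 + 0·0.1768 + 49·0.1632
 = 0 + 3.528 + 0 + 6.2496 + 0 + 7.9968
 = 17.7744

17.7744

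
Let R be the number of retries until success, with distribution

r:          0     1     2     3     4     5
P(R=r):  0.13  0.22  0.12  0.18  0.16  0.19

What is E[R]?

E[R] = Σ r·P(R=r)
 = 0·0.13 + 1·0.22 + 2·0.12 + 3·0.18 + 4·0.16 + 5·0.19
 = 0 + 0.22 + 0.24 + 0.54 + 0.64 + 0.95
 = 2.59

2.59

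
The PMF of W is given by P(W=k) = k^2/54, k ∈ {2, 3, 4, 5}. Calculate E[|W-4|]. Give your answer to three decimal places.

E[|W-4|] = Σ |w-4|·P(W=w)
 = 2·2/27 + 1·1/6 + 0·8/27 + 1·25/54
 = 4/27 + 1/6 + 0 + 25/54
 = 7/9

0.778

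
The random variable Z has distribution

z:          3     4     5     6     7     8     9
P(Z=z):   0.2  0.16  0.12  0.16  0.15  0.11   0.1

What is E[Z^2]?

E[Z^2] = Σ z^2·P(Z=z)
 = 9·0.2 + 16·0.16 + 25·0.12 + 36·0.16 + 49·0.15 + 64·0.11 + 81·0.1
 = 1.8 + 2.56 + 3 + 5.76 + 7.35 + 7.04 + 8.1
 = 35.61

35.61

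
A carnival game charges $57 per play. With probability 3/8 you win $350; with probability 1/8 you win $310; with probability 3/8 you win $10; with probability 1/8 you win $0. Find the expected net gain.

E[payout] = 350·3/8 + 310·1/8 + 10·3/8 + 0·1/8
 = 525/4 + 155/4 + 15/4 + 0
 = 695/4
Net = 695/4 - 57 = 467/4

116.75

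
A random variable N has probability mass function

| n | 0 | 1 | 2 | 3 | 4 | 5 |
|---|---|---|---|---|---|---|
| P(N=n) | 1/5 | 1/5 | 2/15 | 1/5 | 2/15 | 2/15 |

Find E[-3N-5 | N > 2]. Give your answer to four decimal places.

P(N > 2) = 1/5 + 2/15 + 2/15 = 7/15.
E[-3N-5 | N > 2] = [(-14)·1/5 + (-17)·2/15 + (-20)·2/15] / (7/15)
 = -116/15 / (7/15)
 = -116/7

-16.5714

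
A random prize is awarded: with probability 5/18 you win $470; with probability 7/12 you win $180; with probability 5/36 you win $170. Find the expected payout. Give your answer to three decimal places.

259.167

E[payout] = 470·5/18 + 180·7/12 + 170·5/36
 = 1175/9 + 105 + 425/18
 = 1555/6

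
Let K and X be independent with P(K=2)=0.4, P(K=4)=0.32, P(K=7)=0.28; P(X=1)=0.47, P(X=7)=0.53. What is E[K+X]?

E[K+X] = Σ_k Σ_x (k+x) · P(K=k)P(X=x)
 = 3·0.188 + 9·0.212 + 5·0.1504 + 11·0.1696 + 8·0.1316 + 14·0.1484
 = 0.564 + 1.908 + 0.752 + 1.8656 + 1.0528 + 2.0776
 = 8.22

8.22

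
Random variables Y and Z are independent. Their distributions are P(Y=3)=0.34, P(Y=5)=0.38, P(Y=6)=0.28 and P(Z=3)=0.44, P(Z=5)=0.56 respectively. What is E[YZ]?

18.952

E[YZ] = Σ_y Σ_z yz · P(Y=y)P(Z=z)
 = 9·0.1496 + 15·0.1904 + 15·0.1672 + 25·0.2128 + 18·0.1232 + 30·0.1568
 = 1.3464 + 2.856 + 2.508 + 5.32 + 2.2176 + 4.704
 = 18.952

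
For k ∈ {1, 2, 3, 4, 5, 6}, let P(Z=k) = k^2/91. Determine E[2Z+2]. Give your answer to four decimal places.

E[2Z+2] = Σ (2z+2)·P(Z=z)
 = 4·1/91 + 6·4/91 + 8·9/91 + 10·16/91 + 12·25/91 + 14·36/91
 = 4/91 + 24/91 + 72/91 + 160/91 + 300/91 + 72/13
 = 152/13

11.6923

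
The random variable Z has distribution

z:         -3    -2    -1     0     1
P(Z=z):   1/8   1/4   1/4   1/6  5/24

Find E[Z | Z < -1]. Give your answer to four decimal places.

P(Z < -1) = 1/8 + 1/4 = 3/8.
E[Z | Z < -1] = [(-3)·1/8 + (-2)·1/4] / (3/8)
 = -7/8 / (3/8)
 = -7/3

-2.3333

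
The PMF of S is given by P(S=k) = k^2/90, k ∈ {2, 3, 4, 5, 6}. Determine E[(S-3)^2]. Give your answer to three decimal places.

4.933

E[(S-3)^2] = Σ (s-3)^2·P(S=s)
 = 1·2/45 + 0·1/10 + 1·8/45 + 4·5/18 + 9·2/5
 = 2/45 + 0 + 8/45 + 10/9 + 18/5
 = 74/15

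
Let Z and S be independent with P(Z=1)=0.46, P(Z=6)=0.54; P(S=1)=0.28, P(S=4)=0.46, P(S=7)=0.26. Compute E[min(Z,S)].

2.4472

E[min(Z,S)] = Σ_z Σ_s min(z,s) · P(Z=z)P(S=s)
 = 1·0.1288 + 1·0.2116 + 1·0.1196 + 1·0.1512 + 4·0.2484 + 6·0.1404
 = 0.1288 + 0.2116 + 0.1196 + 0.1512 + 0.9936 + 0.8424
 = 2.4472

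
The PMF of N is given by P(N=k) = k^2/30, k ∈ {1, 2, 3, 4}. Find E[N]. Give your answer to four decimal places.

E[N] = Σ n·P(N=n)
 = 1·1/30 + 2·2/15 + 3·3/10 + 4·8/15
 = 1/30 + 4/15 + 9/10 + 32/15
 = 10/3

3.3333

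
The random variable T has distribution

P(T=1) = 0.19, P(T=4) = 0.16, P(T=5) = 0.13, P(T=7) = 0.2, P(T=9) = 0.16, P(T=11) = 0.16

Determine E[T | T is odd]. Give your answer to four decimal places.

6.4762

P(T is odd) = 0.19 + 0.13 + 0.2 + 0.16 + 0.16 = 0.84.
E[T | T is odd] = [1·0.19 + 5·0.13 + 7·0.2 + 9·0.16 + 11·0.16] / 0.84
 = 5.44 / 0.84
 = 136/21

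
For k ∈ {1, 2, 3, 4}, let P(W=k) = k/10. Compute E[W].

3

E[W] = Σ w·P(W=w)
 = 1·1/10 + 2·1/5 + 3·3/10 + 4·2/5
 = 1/10 + 2/5 + 9/10 + 8/5
 = 3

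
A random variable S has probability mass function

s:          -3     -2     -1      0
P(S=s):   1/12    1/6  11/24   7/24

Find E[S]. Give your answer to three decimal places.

E[S] = Σ s·P(S=s)
 = (-3)·1/12 + (-2)·1/6 + (-1)·11/24 + 0·7/24
 = (-1/4) + (-1/3) + (-11/24) + 0
 = -25/24

-1.042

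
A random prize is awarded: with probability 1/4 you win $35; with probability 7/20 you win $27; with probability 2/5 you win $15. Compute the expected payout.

24.2

E[payout] = 35·1/4 + 27·7/20 + 15·2/5
 = 35/4 + 189/20 + 6
 = 121/5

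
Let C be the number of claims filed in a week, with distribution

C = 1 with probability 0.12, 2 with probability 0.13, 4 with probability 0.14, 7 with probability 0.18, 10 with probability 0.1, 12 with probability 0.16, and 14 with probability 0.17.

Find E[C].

E[C] = Σ c·P(C=c)
 = 1·0.12 + 2·0.13 + 4·0.14 + 7·0.18 + 10·0.1 + 12·0.16 + 14·0.17
 = 0.12 + 0.26 + 0.56 + 1.26 + 1 + 1.92 + 2.38
 = 7.5

7.5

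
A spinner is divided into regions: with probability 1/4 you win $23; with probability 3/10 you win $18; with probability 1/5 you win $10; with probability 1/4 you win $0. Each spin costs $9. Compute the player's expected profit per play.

4.15

E[payout] = 23·1/4 + 18·3/10 + 10·1/5 + 0·1/4
 = 23/4 + 27/5 + 2 + 0
 = 263/20
Net = 263/20 - 9 = 83/20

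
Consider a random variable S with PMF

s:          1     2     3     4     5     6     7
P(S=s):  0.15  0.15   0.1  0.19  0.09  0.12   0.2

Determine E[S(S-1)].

E[S(S-1)] = Σ s(s-1)·P(S=s)
 = 0·0.15 + 2·0.15 + 6·0.1 + 12·0.19 + 20·0.09 + 30·0.12 + 42·0.2
 = 0 + 0.3 + 0.6 + 2.28 + 1.8 + 3.6 + 8.4
 = 16.98

16.98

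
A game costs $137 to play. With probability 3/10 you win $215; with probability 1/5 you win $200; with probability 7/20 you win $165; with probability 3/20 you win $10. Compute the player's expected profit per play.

26.75

E[payout] = 215·3/10 + 200·1/5 + 165·7/20 + 10·3/20
 = 129/2 + 40 + 231/4 + 3/2
 = 655/4
Net = 655/4 - 137 = 107/4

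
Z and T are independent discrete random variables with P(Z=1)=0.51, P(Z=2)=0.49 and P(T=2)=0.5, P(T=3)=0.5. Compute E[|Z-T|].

1.01

E[|Z-T|] = Σ_z Σ_t |z-t| · P(Z=z)P(T=t)
 = 1·0.255 + 2·0.255 + 0·0.245 + 1·0.245
 = 0.255 + 0.51 + 0 + 0.245
 = 1.01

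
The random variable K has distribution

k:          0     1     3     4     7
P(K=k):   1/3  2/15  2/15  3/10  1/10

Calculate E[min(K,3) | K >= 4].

P(K >= 4) = 3/10 + 1/10 = 2/5.
E[min(K,3) | K >= 4] = [3·3/10 + 3·1/10] / (2/5)
 = 6/5 / (2/5)
 = 3

3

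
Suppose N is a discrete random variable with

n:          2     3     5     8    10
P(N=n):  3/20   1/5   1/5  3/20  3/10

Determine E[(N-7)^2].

10.6

E[(N-7)^2] = Σ (n-7)^2·P(N=n)
 = 25·3/20 + 16·1/5 + 4·1/5 + 1·3/20 + 9·3/10
 = 15/4 + 16/5 + 4/5 + 3/20 + 27/10
 = 53/5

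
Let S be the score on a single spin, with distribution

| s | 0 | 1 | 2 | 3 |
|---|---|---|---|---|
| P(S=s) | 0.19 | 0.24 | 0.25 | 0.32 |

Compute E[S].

E[S] = Σ s·P(S=s)
 = 0·0.19 + 1·0.24 + 2·0.25 + 3·0.32
 = 0 + 0.24 + 0.5 + 0.96
 = 1.7

1.7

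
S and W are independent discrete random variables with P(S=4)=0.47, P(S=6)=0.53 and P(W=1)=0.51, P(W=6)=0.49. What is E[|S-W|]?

E[|S-W|] = Σ_s Σ_w |s-w| · P(S=s)P(W=w)
 = 3·0.2397 + 2·0.2303 + 5·0.2703 + 0·0.2597
 = 0.7191 + 0.4606 + 1.3515 + 0
 = 2.5312

2.5312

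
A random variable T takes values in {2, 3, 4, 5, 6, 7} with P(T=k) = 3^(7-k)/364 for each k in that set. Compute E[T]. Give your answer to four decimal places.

2.4918

E[T] = Σ t·P(T=t)
 = 2·243/364 + 3·81/364 + 4·27/364 + 5·9/364 + 6·3/364 + 7·1/364
 = 243/182 + 243/364 + 27/91 + 45/364 + 9/182 + 1/52
 = 907/364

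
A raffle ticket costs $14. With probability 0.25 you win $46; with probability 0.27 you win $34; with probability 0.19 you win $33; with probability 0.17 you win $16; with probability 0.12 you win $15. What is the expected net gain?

E[payout] = 46·0.25 + 34·0.27 + 33·0.19 + 16·0.17 + 15·0.12
 = 11.5 + 9.18 + 6.27 + 2.72 + 1.8
 = 31.47
Net = 31.47 - 14 = 17.47

17.47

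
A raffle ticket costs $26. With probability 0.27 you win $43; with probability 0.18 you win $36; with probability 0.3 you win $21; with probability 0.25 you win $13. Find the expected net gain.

E[payout] = 43·0.27 + 36·0.18 + 21·0.3 + 13·0.25
 = 11.61 + 6.48 + 6.3 + 3.25
 = 27.64
Net = 27.64 - 26 = 1.64

1.64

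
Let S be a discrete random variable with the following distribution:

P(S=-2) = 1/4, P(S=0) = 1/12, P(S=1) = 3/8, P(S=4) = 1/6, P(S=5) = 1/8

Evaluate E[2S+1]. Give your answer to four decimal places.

E[2S+1] = Σ (2s+1)·P(S=s)
 = (-3)·1/4 + 1·1/12 + 3·3/8 + 9·1/6 + 11·1/8
 = (-3/4) + 1/12 + 9/8 + 3/2 + 11/8
 = 10/3

3.3333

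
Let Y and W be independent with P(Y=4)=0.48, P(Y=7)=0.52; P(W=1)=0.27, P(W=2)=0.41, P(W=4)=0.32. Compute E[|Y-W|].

E[|Y-W|] = Σ_y Σ_w |y-w| · P(Y=y)P(W=w)
 = 3·0.1296 + 2·0.1968 + 0·0.1536 + 6·0.1404 + 5·0.2132 + 3·0.1664
 = 0.3888 + 0.3936 + 0 + 0.8424 + 1.066 + 0.4992
 = 3.19

3.19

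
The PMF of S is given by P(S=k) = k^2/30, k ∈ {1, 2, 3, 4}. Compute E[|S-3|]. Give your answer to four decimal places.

0.7333

E[|S-3|] = Σ |s-3|·P(S=s)
 = 2·1/30 + 1·2/15 + 0·3/10 + 1·8/15
 = 1/15 + 2/15 + 0 + 8/15
 = 11/15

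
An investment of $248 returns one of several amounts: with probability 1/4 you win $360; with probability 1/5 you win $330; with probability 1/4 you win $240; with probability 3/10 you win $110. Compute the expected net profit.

1

E[payout] = 360·1/4 + 330·1/5 + 240·1/4 + 110·3/10
 = 90 + 66 + 60 + 33
 = 249
Net = 249 - 248 = 1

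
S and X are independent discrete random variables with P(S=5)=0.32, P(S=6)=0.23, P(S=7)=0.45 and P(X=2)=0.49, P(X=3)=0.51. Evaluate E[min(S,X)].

2.51

E[min(S,X)] = Σ_s Σ_x min(s,x) · P(S=s)P(X=x)
 = 2·0.1568 + 3·0.1632 + 2·0.1127 + 3·0.1173 + 2·0.2205 + 3·0.2295
 = 0.3136 + 0.4896 + 0.2254 + 0.3519 + 0.441 + 0.6885
 = 2.51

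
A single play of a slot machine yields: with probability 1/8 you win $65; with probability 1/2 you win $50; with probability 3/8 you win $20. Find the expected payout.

E[payout] = 65·1/8 + 50·1/2 + 20·3/8
 = 65/8 + 25 + 15/2
 = 325/8

40.625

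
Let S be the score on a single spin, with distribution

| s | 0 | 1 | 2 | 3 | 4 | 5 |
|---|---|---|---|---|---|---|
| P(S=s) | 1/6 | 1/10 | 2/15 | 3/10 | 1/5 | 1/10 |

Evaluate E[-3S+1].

-6.7

E[-3S+1] = Σ (-3s+1)·P(S=s)
 = 1·1/6 + (-2)·1/10 + (-5)·2/15 + (-8)·3/10 + (-11)·1/5 + (-14)·1/10
 = 1/6 + (-1/5) + (-2/3) + (-12/5) + (-11/5) + (-7/5)
 = -67/10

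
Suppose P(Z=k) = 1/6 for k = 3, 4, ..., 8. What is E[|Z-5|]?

1.5

E[|Z-5|] = Σ |z-5|·P(Z=z)
 = 2·1/6 + 1·1/6 + 0·1/6 + 1·1/6 + 2·1/6 + 3·1/6
 = 1/3 + 1/6 + 0 + 1/6 + 1/3 + 1/2
 = 3/2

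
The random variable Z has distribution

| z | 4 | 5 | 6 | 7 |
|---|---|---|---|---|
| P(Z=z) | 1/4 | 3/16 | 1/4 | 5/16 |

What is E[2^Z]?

E[2^Z] = Σ 2^z·P(Z=z)
 = 16·1/4 + 32·3/16 + 64·1/4 + 128·5/16
 = 4 + 6 + 16 + 40
 = 66

66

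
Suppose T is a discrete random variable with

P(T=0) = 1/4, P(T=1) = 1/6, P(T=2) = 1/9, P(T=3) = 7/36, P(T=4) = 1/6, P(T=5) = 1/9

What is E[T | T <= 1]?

P(T <= 1) = 1/4 + 1/6 = 5/12.
E[T | T <= 1] = [0·1/4 + 1·1/6] / (5/12)
 = 1/6 / (5/12)
 = 2/5

0.4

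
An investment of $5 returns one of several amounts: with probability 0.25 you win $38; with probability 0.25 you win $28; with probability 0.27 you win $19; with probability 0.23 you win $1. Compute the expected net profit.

16.86

E[payout] = 38·0.25 + 28·0.25 + 19·0.27 + 1·0.23
 = 9.5 + 7 + 5.13 + 0.23
 = 21.86
Net = 21.86 - 5 = 16.86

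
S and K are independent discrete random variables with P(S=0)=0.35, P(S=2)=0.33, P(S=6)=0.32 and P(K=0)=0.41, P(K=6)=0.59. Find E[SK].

E[SK] = Σ_s Σ_k sk · P(S=s)P(K=k)
 = 0·0.1435 + 0·0.2065 + 0·0.1353 + 12·0.1947 + 0·0.1312 + 36·0.1888
 = 0 + 0 + 0 + 2.3364 + 0 + 6.7968
 = 9.1332

9.1332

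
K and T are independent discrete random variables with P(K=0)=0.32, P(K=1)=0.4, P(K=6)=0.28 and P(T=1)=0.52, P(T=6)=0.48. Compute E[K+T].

E[K+T] = Σ_k Σ_t (k+t) · P(K=k)P(T=t)
 = 1·0.1664 + 6·0.1536 + 2·0.208 + 7·0.192 + 7·0.1456 + 12·0.1344
 = 0.1664 + 0.9216 + 0.416 + 1.344 + 1.0192 + 1.6128
 = 5.48

5.48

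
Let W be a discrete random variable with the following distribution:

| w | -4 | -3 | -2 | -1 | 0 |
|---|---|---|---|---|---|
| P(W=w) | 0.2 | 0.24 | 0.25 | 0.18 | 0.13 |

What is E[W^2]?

6.54

E[W^2] = Σ w^2·P(W=w)
 = 16·0.2 + 9·0.24 + 4·0.25 + 1·0.18 + 0·0.13
 = 3.2 + 2.16 + 1 + 0.18 + 0
 = 6.54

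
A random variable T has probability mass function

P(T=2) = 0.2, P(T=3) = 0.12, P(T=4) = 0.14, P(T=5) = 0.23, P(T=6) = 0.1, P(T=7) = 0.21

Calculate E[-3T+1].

-12.62

E[-3T+1] = Σ (-3t+1)·P(T=t)
 = (-5)·0.2 + (-8)·0.12 + (-11)·0.14 + (-14)·0.23 + (-17)·0.1 + (-20)·0.21
 = (-1) + (-0.96) + (-1.54) + (-3.22) + (-1.7) + (-4.2)
 = -12.62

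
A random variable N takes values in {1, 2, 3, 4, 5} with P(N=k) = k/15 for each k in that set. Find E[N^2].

15

E[N^2] = Σ n^2·P(N=n)
 = 1·1/15 + 4·2/15 + 9·1/5 + 16·4/15 + 25·1/3
 = 1/15 + 8/15 + 9/5 + 64/15 + 25/3
 = 15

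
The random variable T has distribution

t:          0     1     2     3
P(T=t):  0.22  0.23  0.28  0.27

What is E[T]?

E[T] = Σ t·P(T=t)
 = 0·0.22 + 1·0.23 + 2·0.28 + 3·0.27
 = 0 + 0.23 + 0.56 + 0.81
 = 1.6

1.6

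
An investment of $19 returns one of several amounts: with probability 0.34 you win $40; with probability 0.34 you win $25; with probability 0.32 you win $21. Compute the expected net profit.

E[payout] = 40·0.34 + 25·0.34 + 21·0.32
 = 13.6 + 8.5 + 6.72
 = 28.82
Net = 28.82 - 19 = 9.82

9.82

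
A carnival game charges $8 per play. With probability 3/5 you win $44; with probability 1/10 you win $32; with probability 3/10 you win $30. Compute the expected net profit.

30.6

E[payout] = 44·3/5 + 32·1/10 + 30·3/10
 = 132/5 + 16/5 + 9
 = 193/5
Net = 193/5 - 8 = 153/5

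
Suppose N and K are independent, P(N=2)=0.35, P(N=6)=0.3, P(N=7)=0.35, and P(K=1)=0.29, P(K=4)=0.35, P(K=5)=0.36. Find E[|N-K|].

E[|N-K|] = Σ_n Σ_k |n-k| · P(N=n)P(K=k)
 = 1·0.1015 + 2·0.1225 + 3·0.126 + 5·0.087 + 2·0.105 + 1·0.108 + 6·0.1015 + 3·0.1225 + 2·0.126
 = 0.1015 + 0.245 + 0.378 + 0.435 + 0.21 + 0.108 + 0.609 + 0.3675 + 0.252
 = 2.706

2.706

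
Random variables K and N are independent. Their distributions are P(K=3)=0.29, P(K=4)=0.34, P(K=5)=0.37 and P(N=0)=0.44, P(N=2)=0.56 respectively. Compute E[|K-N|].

E[|K-N|] = Σ_k Σ_n |k-n| · P(K=k)P(N=n)
 = 3·0.1276 + 1·0.1624 + 4·0.1496 + 2·0.1904 + 5·0.1628 + 3·0.2072
 = 0.3828 + 0.1624 + 0.5984 + 0.3808 + 0.814 + 0.6216
 = 2.96

2.96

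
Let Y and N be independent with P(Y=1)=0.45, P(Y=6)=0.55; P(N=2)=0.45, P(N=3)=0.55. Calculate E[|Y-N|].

E[|Y-N|] = Σ_y Σ_n |y-n| · P(Y=y)P(N=n)
 = 1·0.2025 + 2·0.2475 + 4·0.2475 + 3·0.3025
 = 0.2025 + 0.495 + 0.99 + 0.9075
 = 2.595

2.595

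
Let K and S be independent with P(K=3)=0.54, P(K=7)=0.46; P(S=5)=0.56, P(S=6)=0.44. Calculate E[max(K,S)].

E[max(K,S)] = Σ_k Σ_s max(k,s) · P(K=k)P(S=s)
 = 5·0.3024 + 6·0.2376 + 7·0.2576 + 7·0.2024
 = 1.512 + 1.4256 + 1.8032 + 1.4168
 = 6.1576

6.1576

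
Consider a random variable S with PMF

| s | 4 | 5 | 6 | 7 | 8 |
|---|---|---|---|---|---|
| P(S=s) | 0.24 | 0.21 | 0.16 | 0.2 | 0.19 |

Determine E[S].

E[S] = Σ s·P(S=s)
 = 4·0.24 + 5·0.21 + 6·0.16 + 7·0.2 + 8·0.19
 = 0.96 + 1.05 + 0.96 + 1.4 + 1.52
 = 5.89

5.89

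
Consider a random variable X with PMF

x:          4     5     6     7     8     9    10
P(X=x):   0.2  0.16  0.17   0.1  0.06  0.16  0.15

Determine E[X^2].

E[X^2] = Σ x^2·P(X=x)
 = 16·0.2 + 25·0.16 + 36·0.17 + 49·0.1 + 64·0.06 + 81·0.16 + 100·0.15
 = 3.2 + 4 + 6.12 + 4.9 + 3.84 + 12.96 + 15
 = 50.02

50.02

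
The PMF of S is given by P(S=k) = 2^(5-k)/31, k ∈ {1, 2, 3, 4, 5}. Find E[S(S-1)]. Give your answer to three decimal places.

E[S(S-1)] = Σ s(s-1)·P(S=s)
 = 0·16/31 + 2·8/31 + 6·4/31 + 12·2/31 + 20·1/31
 = 0 + 16/31 + 24/31 + 24/31 + 20/31
 = 84/31

2.710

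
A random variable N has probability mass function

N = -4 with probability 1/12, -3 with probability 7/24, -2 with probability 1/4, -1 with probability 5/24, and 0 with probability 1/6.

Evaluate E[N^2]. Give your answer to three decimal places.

5.167

E[N^2] = Σ n^2·P(N=n)
 = 16·1/12 + 9·7/24 + 4·1/4 + 1·5/24 + 0·1/6
 = 4/3 + 21/8 + 1 + 5/24 + 0
 = 31/6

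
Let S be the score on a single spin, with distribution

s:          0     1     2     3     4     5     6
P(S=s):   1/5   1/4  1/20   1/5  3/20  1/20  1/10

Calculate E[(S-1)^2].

E[(S-1)^2] = Σ (s-1)^2·P(S=s)
 = 1·1/5 + 0·1/4 + 1·1/20 + 4·1/5 + 9·3/20 + 16·1/20 + 25·1/10
 = 1/5 + 0 + 1/20 + 4/5 + 27/20 + 4/5 + 5/2
 = 57/10

5.7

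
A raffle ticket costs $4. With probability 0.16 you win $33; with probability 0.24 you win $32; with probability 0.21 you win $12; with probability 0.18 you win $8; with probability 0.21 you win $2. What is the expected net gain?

E[payout] = 33·0.16 + 32·0.24 + 12·0.21 + 8·0.18 + 2·0.21
 = 5.28 + 7.68 + 2.52 + 1.44 + 0.42
 = 17.34
Net = 17.34 - 4 = 13.34

13.34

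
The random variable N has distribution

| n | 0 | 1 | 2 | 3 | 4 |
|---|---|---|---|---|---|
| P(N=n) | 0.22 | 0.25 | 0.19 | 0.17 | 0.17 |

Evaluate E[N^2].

E[N^2] = Σ n^2·P(N=n)
 = 0·0.22 + 1·0.25 + 4·0.19 + 9·0.17 + 16·0.17
 = 0 + 0.25 + 0.76 + 1.53 + 2.72
 = 5.26

5.26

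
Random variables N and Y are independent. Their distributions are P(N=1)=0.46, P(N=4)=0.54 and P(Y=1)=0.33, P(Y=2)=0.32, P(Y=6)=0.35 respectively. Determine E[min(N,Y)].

E[min(N,Y)] = Σ_n Σ_y min(n,y) · P(N=n)P(Y=y)
 = 1·0.1518 + 1·0.1472 + 1·0.161 + 1·0.1782 + 2·0.1728 + 4·0.189
 = 0.1518 + 0.1472 + 0.161 + 0.1782 + 0.3456 + 0.756
 = 1.7398

1.7398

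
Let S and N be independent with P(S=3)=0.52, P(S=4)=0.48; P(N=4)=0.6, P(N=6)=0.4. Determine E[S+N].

8.28

E[S+N] = Σ_s Σ_n (s+n) · P(S=s)P(N=n)
 = 7·0.312 + 9·0.208 + 8·0.288 + 10·0.192
 = 2.184 + 1.872 + 2.304 + 1.92
 = 8.28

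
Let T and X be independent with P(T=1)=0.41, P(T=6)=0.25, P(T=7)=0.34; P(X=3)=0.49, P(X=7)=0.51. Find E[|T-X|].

E[|T-X|] = Σ_t Σ_x |t-x| · P(T=t)P(X=x)
 = 2·0.2009 + 6·0.2091 + 3·0.1225 + 1·0.1275 + 4·0.1666 + 0·0.1734
 = 0.4018 + 1.2546 + 0.3675 + 0.1275 + 0.6664 + 0
 = 2.8178

2.8178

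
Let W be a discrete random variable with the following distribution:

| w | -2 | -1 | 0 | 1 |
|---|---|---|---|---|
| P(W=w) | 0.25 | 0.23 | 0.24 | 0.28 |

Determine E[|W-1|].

1.45

E[|W-1|] = Σ |w-1|·P(W=w)
 = 3·0.25 + 2·0.23 + 1·0.24 + 0·0.28
 = 0.75 + 0.46 + 0.24 + 0
 = 1.45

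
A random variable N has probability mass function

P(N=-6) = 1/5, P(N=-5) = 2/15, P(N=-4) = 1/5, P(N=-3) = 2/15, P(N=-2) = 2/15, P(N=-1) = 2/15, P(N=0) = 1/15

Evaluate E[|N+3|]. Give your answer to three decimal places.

1.667

E[|N+3|] = Σ |n+3|·P(N=n)
 = 3·1/5 + 2·2/15 + 1·1/5 + 0·2/15 + 1·2/15 + 2·2/15 + 3·1/15
 = 3/5 + 4/15 + 1/5 + 0 + 2/15 + 4/15 + 1/5
 = 5/3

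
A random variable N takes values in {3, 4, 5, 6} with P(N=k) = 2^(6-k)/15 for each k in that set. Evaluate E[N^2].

E[N^2] = Σ n^2·P(N=n)
 = 9·8/15 + 16·4/15 + 25·2/15 + 36·1/15
 = 24/5 + 64/15 + 10/3 + 12/5
 = 74/5

14.8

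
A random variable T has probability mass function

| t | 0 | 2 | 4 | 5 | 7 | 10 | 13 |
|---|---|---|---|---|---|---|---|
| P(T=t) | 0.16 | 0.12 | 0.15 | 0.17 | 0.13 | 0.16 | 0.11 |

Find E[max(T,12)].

12.11

E[max(T,12)] = Σ max(t,12)·P(T=t)
 = 12·0.16 + 12·0.12 + 12·0.15 + 12·0.17 + 12·0.13 + 12·0.16 + 13·0.11
 = 1.92 + 1.44 + 1.8 + 2.04 + 1.56 + 1.92 + 1.43
 = 12.11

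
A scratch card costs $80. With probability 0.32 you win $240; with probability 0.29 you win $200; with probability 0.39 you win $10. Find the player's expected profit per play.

E[payout] = 240·0.32 + 200·0.29 + 10·0.39
 = 76.8 + 58 + 3.9
 = 138.7
Net = 138.7 - 80 = 58.7

58.7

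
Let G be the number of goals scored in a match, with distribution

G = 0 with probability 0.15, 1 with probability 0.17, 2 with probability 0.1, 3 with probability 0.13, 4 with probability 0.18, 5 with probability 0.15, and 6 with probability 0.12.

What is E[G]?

E[G] = Σ g·P(G=g)
 = 0·0.15 + 1·0.17 + 2·0.1 + 3·0.13 + 4·0.18 + 5·0.15 + 6·0.12
 = 0 + 0.17 + 0.2 + 0.39 + 0.72 + 0.75 + 0.72
 = 2.95

2.95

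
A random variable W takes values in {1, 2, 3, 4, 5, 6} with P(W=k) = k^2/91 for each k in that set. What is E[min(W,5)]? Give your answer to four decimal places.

4.4505

E[min(W,5)] = Σ min(w,5)·P(W=w)
 = 1·1/91 + 2·4/91 + 3·9/91 + 4·16/91 + 5·25/91 + 5·36/91
 = 1/91 + 8/91 + 27/91 + 64/91 + 125/91 + 180/91
 = 405/91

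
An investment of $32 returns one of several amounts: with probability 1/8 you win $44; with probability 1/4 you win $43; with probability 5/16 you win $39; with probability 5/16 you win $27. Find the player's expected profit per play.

E[payout] = 44·1/8 + 43·1/4 + 39·5/16 + 27·5/16
 = 11/2 + 43/4 + 195/16 + 135/16
 = 295/8
Net = 295/8 - 32 = 39/8

4.875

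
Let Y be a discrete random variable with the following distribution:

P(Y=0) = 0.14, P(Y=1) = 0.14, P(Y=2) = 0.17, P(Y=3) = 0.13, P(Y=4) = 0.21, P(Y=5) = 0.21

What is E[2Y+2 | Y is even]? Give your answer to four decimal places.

6.5385

P(Y is even) = 0.14 + 0.17 + 0.21 = 0.52.
E[2Y+2 | Y is even] = [2·0.14 + 6·0.17 + 10·0.21] / 0.52
 = 3.4 / 0.52
 = 85/13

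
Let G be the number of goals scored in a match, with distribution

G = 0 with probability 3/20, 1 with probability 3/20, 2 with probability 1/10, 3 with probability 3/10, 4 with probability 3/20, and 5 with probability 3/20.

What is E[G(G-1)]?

6.8

E[G(G-1)] = Σ g(g-1)·P(G=g)
 = 0·3/20 + 0·3/20 + 2·1/10 + 6·3/10 + 12·3/20 + 20·3/20
 = 0 + 0 + 1/5 + 9/5 + 9/5 + 3
 = 34/5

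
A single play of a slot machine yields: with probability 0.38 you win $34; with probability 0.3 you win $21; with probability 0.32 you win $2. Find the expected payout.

19.86

E[payout] = 34·0.38 + 21·0.3 + 2·0.32
 = 12.92 + 6.3 + 0.64
 = 19.86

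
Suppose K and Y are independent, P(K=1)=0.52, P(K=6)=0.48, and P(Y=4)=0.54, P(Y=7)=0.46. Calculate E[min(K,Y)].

2.8816

E[min(K,Y)] = Σ_k Σ_y min(k,y) · P(K=k)P(Y=y)
 = 1·0.2808 + 1·0.2392 + 4·0.2592 + 6·0.2208
 = 0.2808 + 0.2392 + 1.0368 + 1.3248
 = 2.8816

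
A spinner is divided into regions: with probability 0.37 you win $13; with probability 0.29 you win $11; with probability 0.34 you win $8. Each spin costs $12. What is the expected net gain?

-1.28

E[payout] = 13·0.37 + 11·0.29 + 8·0.34
 = 4.81 + 3.19 + 2.72
 = 10.72
Net = 10.72 - 12 = -1.28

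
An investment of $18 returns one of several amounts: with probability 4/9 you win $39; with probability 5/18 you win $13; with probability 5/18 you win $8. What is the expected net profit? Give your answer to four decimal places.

E[payout] = 39·4/9 + 13·5/18 + 8·5/18
 = 52/3 + 65/18 + 20/9
 = 139/6
Net = 139/6 - 18 = 31/6

5.1667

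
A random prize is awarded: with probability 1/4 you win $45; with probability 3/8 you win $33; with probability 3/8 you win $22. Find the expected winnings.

E[payout] = 45·1/4 + 33·3/8 + 22·3/8
 = 45/4 + 99/8 + 33/4
 = 255/8

31.875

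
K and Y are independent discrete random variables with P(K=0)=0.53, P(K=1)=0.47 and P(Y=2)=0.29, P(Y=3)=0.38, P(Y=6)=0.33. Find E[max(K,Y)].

E[max(K,Y)] = Σ_k Σ_y max(k,y) · P(K=k)P(Y=y)
 = 2·0.1537 + 3·0.2014 + 6·0.1749 + 2·0.1363 + 3·0.1786 + 6·0.1551
 = 0.3074 + 0.6042 + 1.0494 + 0.2726 + 0.5358 + 0.9306
 = 3.7

3.7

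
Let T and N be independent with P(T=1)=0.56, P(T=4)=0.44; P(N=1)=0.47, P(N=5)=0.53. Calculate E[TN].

E[TN] = Σ_t Σ_n tn · P(T=t)P(N=n)
 = 1·0.2632 + 5·0.2968 + 4·0.2068 + 20·0.2332
 = 0.2632 + 1.484 + 0.8272 + 4.664
 = 7.2384

7.2384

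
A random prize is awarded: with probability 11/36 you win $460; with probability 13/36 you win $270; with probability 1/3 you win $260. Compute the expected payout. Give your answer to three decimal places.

E[payout] = 460·11/36 + 270·13/36 + 260·1/3
 = 1265/9 + 195/2 + 260/3
 = 5845/18

324.722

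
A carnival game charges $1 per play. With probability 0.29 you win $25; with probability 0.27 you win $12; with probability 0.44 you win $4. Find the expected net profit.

11.25

E[payout] = 25·0.29 + 12·0.27 + 4·0.44
 = 7.25 + 3.24 + 1.76
 = 12.25
Net = 12.25 - 1 = 11.25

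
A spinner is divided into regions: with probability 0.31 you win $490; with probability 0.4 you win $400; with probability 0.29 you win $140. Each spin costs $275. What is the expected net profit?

77.5

E[payout] = 490·0.31 + 400·0.4 + 140·0.29
 = 151.9 + 160 + 40.6
 = 352.5
Net = 352.5 - 275 = 77.5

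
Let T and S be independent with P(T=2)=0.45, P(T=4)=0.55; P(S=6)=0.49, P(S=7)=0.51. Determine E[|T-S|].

E[|T-S|] = Σ_t Σ_s |t-s| · P(T=t)P(S=s)
 = 4·0.2205 + 5·0.2295 + 2·0.2695 + 3·0.2805
 = 0.882 + 1.1475 + 0.539 + 0.8415
 = 3.41

3.41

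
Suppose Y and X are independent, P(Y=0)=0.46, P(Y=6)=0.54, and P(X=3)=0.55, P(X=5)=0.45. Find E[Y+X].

7.14

E[Y+X] = Σ_y Σ_x (y+x) · P(Y=y)P(X=x)
 = 3·0.253 + 5·0.207 + 9·0.297 + 11·0.243
 = 0.759 + 1.035 + 2.673 + 2.673
 = 7.14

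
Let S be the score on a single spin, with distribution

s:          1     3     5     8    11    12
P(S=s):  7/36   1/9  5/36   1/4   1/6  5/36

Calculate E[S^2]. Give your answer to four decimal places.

60.8333

E[S^2] = Σ s^2·P(S=s)
 = 1·7/36 + 9·1/9 + 25·5/36 + 64·1/4 + 121·1/6 + 144·5/36
 = 7/36 + 1 + 125/36 + 16 + 121/6 + 20
 = 365/6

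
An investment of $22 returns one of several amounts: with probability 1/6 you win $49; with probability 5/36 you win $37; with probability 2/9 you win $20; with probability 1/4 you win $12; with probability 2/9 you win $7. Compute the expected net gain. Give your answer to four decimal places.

E[payout] = 49·1/6 + 37·5/36 + 20·2/9 + 12·1/4 + 7·2/9
 = 49/6 + 185/36 + 40/9 + 3 + 14/9
 = 803/36
Net = 803/36 - 22 = 11/36

0.3056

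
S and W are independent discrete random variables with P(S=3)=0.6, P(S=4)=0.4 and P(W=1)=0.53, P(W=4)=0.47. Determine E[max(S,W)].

3.682

E[max(S,W)] = Σ_s Σ_w max(s,w) · P(S=s)P(W=w)
 = 3·0.318 + 4·0.282 + 4·0.212 + 4·0.188
 = 0.954 + 1.128 + 0.848 + 0.752
 = 3.682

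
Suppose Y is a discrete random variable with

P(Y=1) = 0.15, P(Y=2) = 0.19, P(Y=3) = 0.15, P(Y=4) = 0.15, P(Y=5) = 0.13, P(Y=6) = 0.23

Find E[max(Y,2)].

E[max(Y,2)] = Σ max(y,2)·P(Y=y)
 = 2·0.15 + 2·0.19 + 3·0.15 + 4·0.15 + 5·0.13 + 6·0.23
 = 0.3 + 0.38 + 0.45 + 0.6 + 0.65 + 1.38
 = 3.76

3.76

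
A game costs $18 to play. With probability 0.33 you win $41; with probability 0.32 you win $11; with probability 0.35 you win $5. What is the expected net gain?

0.8

E[payout] = 41·0.33 + 11·0.32 + 5·0.35
 = 13.53 + 3.52 + 1.75
 = 18.8
Net = 18.8 - 18 = 0.8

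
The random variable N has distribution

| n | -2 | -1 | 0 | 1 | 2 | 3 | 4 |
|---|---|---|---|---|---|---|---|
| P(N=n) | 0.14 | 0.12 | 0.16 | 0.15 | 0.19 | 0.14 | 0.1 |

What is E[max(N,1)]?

1.77

E[max(N,1)] = Σ max(n,1)·P(N=n)
 = 1·0.14 + 1·0.12 + 1·0.16 + 1·0.15 + 2·0.19 + 3·0.14 + 4·0.1
 = 0.14 + 0.12 + 0.16 + 0.15 + 0.38 + 0.42 + 0.4
 = 1.77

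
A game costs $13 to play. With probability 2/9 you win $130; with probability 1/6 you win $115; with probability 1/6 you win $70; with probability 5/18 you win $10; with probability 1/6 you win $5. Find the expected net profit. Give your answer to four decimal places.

50.3333

E[payout] = 130·2/9 + 115·1/6 + 70·1/6 + 10·5/18 + 5·1/6
 = 260/9 + 115/6 + 35/3 + 25/9 + 5/6
 = 190/3
Net = 190/3 - 13 = 151/3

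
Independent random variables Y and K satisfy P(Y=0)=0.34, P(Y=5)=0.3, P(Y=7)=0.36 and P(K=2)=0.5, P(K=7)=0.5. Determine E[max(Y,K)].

5.85

E[max(Y,K)] = Σ_y Σ_k max(y,k) · P(Y=y)P(K=k)
 = 2·0.17 + 7·0.17 + 5·0.15 + 7·0.15 + 7·0.18 + 7·0.18
 = 0.34 + 1.19 + 0.75 + 1.05 + 1.26 + 1.26
 = 5.85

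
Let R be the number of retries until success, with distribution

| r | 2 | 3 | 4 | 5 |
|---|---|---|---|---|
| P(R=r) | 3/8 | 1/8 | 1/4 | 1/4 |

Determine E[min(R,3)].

E[min(R,3)] = Σ min(r,3)·P(R=r)
 = 2·3/8 + 3·1/8 + 3·1/4 + 3·1/4
 = 3/4 + 3/8 + 3/4 + 3/4
 = 21/8

2.625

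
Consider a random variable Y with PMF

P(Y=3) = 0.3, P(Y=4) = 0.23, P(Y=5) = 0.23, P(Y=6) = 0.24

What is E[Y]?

E[Y] = Σ y·P(Y=y)
 = 3·0.3 + 4·0.23 + 5·0.23 + 6·0.24
 = 0.9 + 0.92 + 1.15 + 1.44
 = 4.41

4.41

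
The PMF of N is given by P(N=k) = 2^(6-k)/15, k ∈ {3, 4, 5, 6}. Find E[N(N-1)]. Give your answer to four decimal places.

E[N(N-1)] = Σ n(n-1)·P(N=n)
 = 6·8/15 + 12·4/15 + 20·2/15 + 30·1/15
 = 16/5 + 16/5 + 8/3 + 2
 = 166/15

11.0667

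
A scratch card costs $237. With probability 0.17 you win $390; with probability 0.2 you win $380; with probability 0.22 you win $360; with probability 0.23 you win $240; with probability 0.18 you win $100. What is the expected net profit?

E[payout] = 390·0.17 + 380·0.2 + 360·0.22 + 240·0.23 + 100·0.18
 = 66.3 + 76 + 79.2 + 55.2 + 18
 = 294.7
Net = 294.7 - 237 = 57.7

57.7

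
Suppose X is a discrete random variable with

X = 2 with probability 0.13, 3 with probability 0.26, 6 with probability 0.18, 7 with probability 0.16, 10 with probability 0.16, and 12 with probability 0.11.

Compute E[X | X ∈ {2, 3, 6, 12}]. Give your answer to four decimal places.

5.0588

P(X ∈ {2, 3, 6, 12}) = 0.13 + 0.26 + 0.18 + 0.11 = 0.68.
E[X | X ∈ {2, 3, 6, 12}] = [2·0.13 + 3·0.26 + 6·0.18 + 12·0.11] / 0.68
 = 3.44 / 0.68
 = 86/17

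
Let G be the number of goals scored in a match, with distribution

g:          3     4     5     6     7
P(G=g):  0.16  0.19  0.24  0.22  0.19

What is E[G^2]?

27.71

E[G^2] = Σ g^2·P(G=g)
 = 9·0.16 + 16·0.19 + 25·0.24 + 36·0.22 + 49·0.19
 = 1.44 + 3.04 + 6 + 7.92 + 9.31
 = 27.71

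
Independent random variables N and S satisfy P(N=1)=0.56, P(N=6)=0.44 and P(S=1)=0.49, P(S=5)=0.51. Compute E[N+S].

6.24

E[N+S] = Σ_n Σ_s (n+s) · P(N=n)P(S=s)
 = 2·0.2744 + 6·0.2856 + 7·0.2156 + 11·0.2244
 = 0.5488 + 1.7136 + 1.5092 + 2.4684
 = 6.24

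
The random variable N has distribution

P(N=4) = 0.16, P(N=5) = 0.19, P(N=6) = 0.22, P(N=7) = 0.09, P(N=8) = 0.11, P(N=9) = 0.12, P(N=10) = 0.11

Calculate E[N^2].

E[N^2] = Σ n^2·P(N=n)
 = 16·0.16 + 25·0.19 + 36·0.22 + 49·0.09 + 64·0.11 + 81·0.12 + 100·0.11
 = 2.56 + 4.75 + 7.92 + 4.41 + 7.04 + 9.72 + 11
 = 47.4

47.4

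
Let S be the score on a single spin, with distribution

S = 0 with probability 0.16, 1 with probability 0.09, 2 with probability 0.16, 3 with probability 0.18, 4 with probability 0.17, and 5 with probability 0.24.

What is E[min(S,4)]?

2.59

E[min(S,4)] = Σ min(s,4)·P(S=s)
 = 0·0.16 + 1·0.09 + 2·0.16 + 3·0.18 + 4·0.17 + 4·0.24
 = 0 + 0.09 + 0.32 + 0.54 + 0.68 + 0.96
 = 2.59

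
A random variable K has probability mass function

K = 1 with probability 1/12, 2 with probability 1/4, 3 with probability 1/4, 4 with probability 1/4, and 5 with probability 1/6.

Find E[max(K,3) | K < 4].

3

P(K < 4) = 1/12 + 1/4 + 1/4 = 7/12.
E[max(K,3) | K < 4] = [3·1/12 + 3·1/4 + 3·1/4] / (7/12)
 = 7/4 / (7/12)
 = 3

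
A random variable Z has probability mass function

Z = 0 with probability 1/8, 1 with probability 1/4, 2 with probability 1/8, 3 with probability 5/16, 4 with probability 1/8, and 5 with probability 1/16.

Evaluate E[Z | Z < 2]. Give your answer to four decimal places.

P(Z < 2) = 1/8 + 1/4 = 3/8.
E[Z | Z < 2] = [0·1/8 + 1·1/4] / (3/8)
 = 1/4 / (3/8)
 = 2/3

0.6667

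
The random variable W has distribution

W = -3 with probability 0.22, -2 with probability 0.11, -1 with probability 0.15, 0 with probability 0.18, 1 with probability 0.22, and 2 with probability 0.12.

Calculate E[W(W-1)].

3.84

E[W(W-1)] = Σ w(w-1)·P(W=w)
 = 12·0.22 + 6·0.11 + 2·0.15 + 0·0.18 + 0·0.22 + 2·0.12
 = 2.64 + 0.66 + 0.3 + 0 + 0 + 0.24
 = 3.84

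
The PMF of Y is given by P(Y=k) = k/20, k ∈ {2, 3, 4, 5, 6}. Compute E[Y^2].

E[Y^2] = Σ y^2·P(Y=y)
 = 4·1/10 + 9·3/20 + 16·1/5 + 25·1/4 + 36·3/10
 = 2/5 + 27/20 + 16/5 + 25/4 + 54/5
 = 22

22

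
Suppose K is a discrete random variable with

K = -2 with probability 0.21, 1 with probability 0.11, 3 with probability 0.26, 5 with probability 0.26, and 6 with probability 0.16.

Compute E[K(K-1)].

E[K(K-1)] = Σ k(k-1)·P(K=k)
 = 6·0.21 + 0·0.11 + 6·0.26 + 20·0.26 + 30·0.16
 = 1.26 + 0 + 1.56 + 5.2 + 4.8
 = 12.82

12.82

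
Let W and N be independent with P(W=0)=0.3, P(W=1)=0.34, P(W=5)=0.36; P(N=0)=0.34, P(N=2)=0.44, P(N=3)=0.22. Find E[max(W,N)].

E[max(W,N)] = Σ_w Σ_n max(w,n) · P(W=w)P(N=n)
 = 0·0.102 + 2·0.132 + 3·0.066 + 1·0.1156 + 2·0.1496 + 3·0.0748 + 5·0.1224 + 5·0.1584 + 5·0.0792
 = 0 + 0.264 + 0.198 + 0.1156 + 0.2992 + 0.2244 + 0.612 + 0.792 + 0.396
 = 2.9012

2.9012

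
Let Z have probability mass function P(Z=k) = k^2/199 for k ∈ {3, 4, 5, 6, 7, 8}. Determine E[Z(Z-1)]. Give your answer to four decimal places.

37.5276

E[Z(Z-1)] = Σ z(z-1)·P(Z=z)
 = 6·9/199 + 12·16/199 + 20·25/199 + 30·36/199 + 42·49/199 + 56·64/199
 = 54/199 + 192/199 + 500/199 + 1080/199 + 2058/199 + 3584/199
 = 7468/199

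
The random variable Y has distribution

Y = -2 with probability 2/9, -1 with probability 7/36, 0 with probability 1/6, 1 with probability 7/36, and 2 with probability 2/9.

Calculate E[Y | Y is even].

0

P(Y is even) = 2/9 + 1/6 + 2/9 = 11/18.
E[Y | Y is even] = [(-2)·2/9 + 0·1/6 + 2·2/9] / (11/18)
 = 0 / (11/18)
 = 0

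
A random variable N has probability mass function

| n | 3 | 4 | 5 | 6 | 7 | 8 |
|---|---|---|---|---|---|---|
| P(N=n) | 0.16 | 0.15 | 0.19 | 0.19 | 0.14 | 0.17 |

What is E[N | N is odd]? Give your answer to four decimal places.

4.9184

P(N is odd) = 0.16 + 0.19 + 0.14 = 0.49.
E[N | N is odd] = [3·0.16 + 5·0.19 + 7·0.14] / 0.49
 = 2.41 / 0.49
 = 241/49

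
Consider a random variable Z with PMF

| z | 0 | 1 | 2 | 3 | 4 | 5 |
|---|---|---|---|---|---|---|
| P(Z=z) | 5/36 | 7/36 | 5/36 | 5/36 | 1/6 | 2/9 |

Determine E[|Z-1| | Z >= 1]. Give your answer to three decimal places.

P(Z >= 1) = 7/36 + 5/36 + 5/36 + 1/6 + 2/9 = 31/36.
E[|Z-1| | Z >= 1] = [0·7/36 + 1·5/36 + 2·5/36 + 3·1/6 + 4·2/9] / (31/36)
 = 65/36 / (31/36)
 = 65/31

2.097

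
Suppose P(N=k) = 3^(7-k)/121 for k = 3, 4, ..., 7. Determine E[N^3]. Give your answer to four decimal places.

E[N^3] = Σ n^3·P(N=n)
 = 27·81/121 + 64·27/121 + 125·9/121 + 216·3/121 + 343·1/121
 = 2187/121 + 1728/121 + 1125/121 + 648/121 + 343/121
 = 6031/121

49.8430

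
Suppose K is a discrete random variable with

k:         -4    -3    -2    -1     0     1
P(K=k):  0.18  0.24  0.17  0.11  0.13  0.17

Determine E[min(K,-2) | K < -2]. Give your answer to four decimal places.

P(K < -2) = 0.18 + 0.24 = 0.42.
E[min(K,-2) | K < -2] = [(-4)·0.18 + (-3)·0.24] / 0.42
 = -1.44 / 0.42
 = -24/7

-3.4286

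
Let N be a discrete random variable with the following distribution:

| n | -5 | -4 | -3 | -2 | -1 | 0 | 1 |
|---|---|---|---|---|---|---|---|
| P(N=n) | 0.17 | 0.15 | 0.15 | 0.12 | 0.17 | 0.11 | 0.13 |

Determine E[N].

E[N] = Σ n·P(N=n)
 = (-5)·0.17 + (-4)·0.15 + (-3)·0.15 + (-2)·0.12 + (-1)·0.17 + 0·0.11 + 1·0.13
 = (-0.85) + (-0.6) + (-0.45) + (-0.24) + (-0.17) + 0 + 0.13
 = -2.18

-2.18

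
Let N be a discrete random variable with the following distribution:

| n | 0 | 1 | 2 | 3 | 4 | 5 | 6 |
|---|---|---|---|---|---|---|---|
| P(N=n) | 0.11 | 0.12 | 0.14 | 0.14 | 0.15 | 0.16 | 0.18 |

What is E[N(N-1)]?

E[N(N-1)] = Σ n(n-1)·P(N=n)
 = 0·0.11 + 0·0.12 + 2·0.14 + 6·0.14 + 12·0.15 + 20·0.16 + 30·0.18
 = 0 + 0 + 0.28 + 0.84 + 1.8 + 3.2 + 5.4
 = 11.52

11.52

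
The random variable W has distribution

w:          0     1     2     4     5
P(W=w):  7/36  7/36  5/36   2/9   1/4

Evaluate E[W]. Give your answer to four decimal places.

E[W] = Σ w·P(W=w)
 = 0·7/36 + 1·7/36 + 2·5/36 + 4·2/9 + 5·1/4
 = 0 + 7/36 + 5/18 + 8/9 + 5/4
 = 47/18

2.6111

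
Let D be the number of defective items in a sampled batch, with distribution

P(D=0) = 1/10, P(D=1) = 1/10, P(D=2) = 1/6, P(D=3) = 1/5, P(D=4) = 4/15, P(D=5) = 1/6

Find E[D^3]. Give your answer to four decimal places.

44.7333

E[D^3] = Σ d^3·P(D=d)
 = 0·1/10 + 1·1/10 + 8·1/6 + 27·1/5 + 64·4/15 + 125·1/6
 = 0 + 1/10 + 4/3 + 27/5 + 256/15 + 125/6
 = 671/15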